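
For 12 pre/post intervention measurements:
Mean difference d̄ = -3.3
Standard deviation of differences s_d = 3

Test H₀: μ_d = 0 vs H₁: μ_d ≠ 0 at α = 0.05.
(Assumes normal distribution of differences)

df = n - 1 = 11
SE = s_d/√n = 3/√12 = 0.8660
t = d̄/SE = -3.3/0.8660 = -3.8106
Critical value: t_{0.025,11} = ±2.201
p-value ≈ 0.0029
Decision: reject H₀

Answer: t = -3.8106, reject H₀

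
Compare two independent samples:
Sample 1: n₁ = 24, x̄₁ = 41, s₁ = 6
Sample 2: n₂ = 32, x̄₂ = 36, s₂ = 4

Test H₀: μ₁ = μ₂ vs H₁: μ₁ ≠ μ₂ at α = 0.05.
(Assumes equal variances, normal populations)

Pooled variance: s²_p = [23×6² + 31×4²]/(54) = 24.5185
s_p = 4.9516
SE = s_p×√(1/n₁ + 1/n₂) = 4.9516×√(1/24 + 1/32) = 1.3371
t = (x̄₁ - x̄₂)/SE = (41 - 36)/1.3371 = 3.7394
df = 54, t-critical = ±2.005
Decision: reject H₀

Answer: t = 3.7394, reject H₀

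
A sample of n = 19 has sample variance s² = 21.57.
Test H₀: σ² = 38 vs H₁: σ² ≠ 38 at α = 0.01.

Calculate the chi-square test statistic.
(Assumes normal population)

df = n - 1 = 18
χ² = (n-1)s²/σ₀² = 18×21.57/38 = 10.2174
Critical values: χ²_{0.995,18} = 6.265, χ²_{0.005,18} = 37.156
Rejection region: χ² < 6.265 or χ² > 37.156
Decision: fail to reject H₀

Answer: χ² = 10.2174, fail to reject H₀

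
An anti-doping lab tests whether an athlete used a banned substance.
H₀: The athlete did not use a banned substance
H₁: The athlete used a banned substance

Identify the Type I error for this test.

A Type I error (probability α) occurs when we reject a true H₀.
A Type II error (probability β) occurs when we fail to reject a false H₀.

Answer: Falsely accusing a clean athlete of doping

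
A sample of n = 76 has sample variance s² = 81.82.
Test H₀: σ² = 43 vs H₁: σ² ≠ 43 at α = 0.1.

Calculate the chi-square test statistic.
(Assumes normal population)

df = n - 1 = 75
χ² = (n-1)s²/σ₀² = 75×81.82/43 = 142.7093
Critical values: χ²_{0.95,75} = 56.054, χ²_{0.05,75} = 96.217
Rejection region: χ² < 56.054 or χ² > 96.217
Decision: reject H₀

Answer: χ² = 142.7093, reject H₀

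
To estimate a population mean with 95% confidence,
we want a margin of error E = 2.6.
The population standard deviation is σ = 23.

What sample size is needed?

Answer: n = 301

Derivation:
z_0.025 = 1.960
n = (z×σ/E)² = (1.960×23/2.6)²
n = 300.6222
Round up: n = 301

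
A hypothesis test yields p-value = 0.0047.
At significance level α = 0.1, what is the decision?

Compare p-value to α:
0.0047 < 0.1
Decision: reject H₀

Answer: reject H₀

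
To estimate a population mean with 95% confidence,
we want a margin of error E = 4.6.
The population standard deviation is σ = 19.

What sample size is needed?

z_0.025 = 1.960
n = (z×σ/E)² = (1.960×19/4.6)²
n = 65.5396
Round up: n = 66

Answer: n = 66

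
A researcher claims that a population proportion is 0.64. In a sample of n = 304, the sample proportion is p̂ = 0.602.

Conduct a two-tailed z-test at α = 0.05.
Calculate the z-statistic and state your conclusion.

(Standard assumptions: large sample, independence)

Answer: z = -1.3803, fail to reject H₀

Derivation:
H₀: p = 0.64, H₁: p ≠ 0.64
Standard error: SE = √(p₀(1-p₀)/n) = √(0.64×0.36/304) = 0.027530
z-statistic: z = (p̂ - p₀)/SE = (0.602 - 0.64)/0.027530 = -1.3803
Critical value: z_0.025 = ±1.960
p-value = 0.1675
Decision: fail to reject H₀ at α = 0.05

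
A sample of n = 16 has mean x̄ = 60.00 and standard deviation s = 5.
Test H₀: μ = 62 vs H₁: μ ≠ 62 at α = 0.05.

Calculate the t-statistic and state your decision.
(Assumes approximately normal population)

df = n - 1 = 15
SE = s/√n = 5/√16 = 1.2500
t = (x̄ - μ₀)/SE = (60.00 - 62)/1.2500 = -1.6000
Critical value: t_{0.025,15} = ±2.131
p-value ≈ 0.1304
Decision: fail to reject H₀

Answer: t = -1.6000, fail to reject H₀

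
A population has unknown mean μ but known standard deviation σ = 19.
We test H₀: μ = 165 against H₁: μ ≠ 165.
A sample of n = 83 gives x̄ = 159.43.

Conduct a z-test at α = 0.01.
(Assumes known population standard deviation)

Standard error: SE = σ/√n = 19/√83 = 2.0855
z-statistic: z = (x̄ - μ₀)/SE = (159.43 - 165)/2.0855 = -2.6708
Critical value: ±2.576
p-value = 0.0076
Decision: reject H₀

Answer: z = -2.6708, reject H₀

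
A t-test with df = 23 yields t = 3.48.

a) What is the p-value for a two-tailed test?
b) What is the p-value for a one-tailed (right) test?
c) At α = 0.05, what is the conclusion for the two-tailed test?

Using t-distribution with df = 23:
a) Two-tailed: p = 2×P(T > 3.48) = 0.0020
b) One-tailed: p = P(T > 3.48) = 0.0010
c) 0.0020 < 0.05, reject H₀

Answer: a) 0.0020, b) 0.0010, c) reject H₀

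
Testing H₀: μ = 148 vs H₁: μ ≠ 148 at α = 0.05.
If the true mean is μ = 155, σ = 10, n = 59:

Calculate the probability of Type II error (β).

Answer: β ≈ 0.0003

Derivation:
SE = σ/√n = 10/√59 = 1.3019
Critical values: μ₀ ± z_0.025×SE = 148 ± 1.960×1.3019
Acceptance region: (145.4483, 150.5517)
Under H₁ (μ = 155): z_high = (150.5517 - 155)/1.3019 = -3.4168, z_low = (145.4483 - 155)/1.3019 = -7.3367
β = P(not reject | H₁) = Φ(-3.4168) - Φ(-7.3367) ≈ 0.0003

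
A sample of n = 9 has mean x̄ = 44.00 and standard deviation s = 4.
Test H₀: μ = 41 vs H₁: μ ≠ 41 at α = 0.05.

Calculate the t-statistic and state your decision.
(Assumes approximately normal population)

Answer: t = 2.2501, fail to reject H₀

Derivation:
df = n - 1 = 8
SE = s/√n = 4/√9 = 1.3333
t = (x̄ - μ₀)/SE = (44.00 - 41)/1.3333 = 2.2501
Critical value: t_{0.025,8} = ±2.306
p-value ≈ 0.0546
Decision: fail to reject H₀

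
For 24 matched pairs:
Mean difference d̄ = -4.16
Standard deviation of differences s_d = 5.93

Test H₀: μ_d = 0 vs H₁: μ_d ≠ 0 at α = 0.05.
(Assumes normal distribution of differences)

df = n - 1 = 23
SE = s_d/√n = 5.93/√24 = 1.2105
t = d̄/SE = -4.16/1.2105 = -3.4366
Critical value: t_{0.025,23} = ±2.069
p-value ≈ 0.0022
Decision: reject H₀

Answer: t = -3.4366, reject H₀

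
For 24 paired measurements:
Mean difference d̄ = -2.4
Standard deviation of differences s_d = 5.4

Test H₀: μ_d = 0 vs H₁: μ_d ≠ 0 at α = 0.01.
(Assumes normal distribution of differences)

df = n - 1 = 23
SE = s_d/√n = 5.4/√24 = 1.1023
t = d̄/SE = -2.4/1.1023 = -2.1773
Critical value: t_{0.005,23} = ±2.807
p-value ≈ 0.0400
Decision: fail to reject H₀

Answer: t = -2.1773, fail to reject H₀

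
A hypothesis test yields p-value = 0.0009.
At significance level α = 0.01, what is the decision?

Answer: reject H₀

Derivation:
Compare p-value to α:
0.0009 < 0.01
Decision: reject H₀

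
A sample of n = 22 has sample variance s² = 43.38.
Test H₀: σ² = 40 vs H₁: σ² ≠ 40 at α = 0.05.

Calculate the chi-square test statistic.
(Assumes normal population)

Answer: χ² = 22.7745, fail to reject H₀

Derivation:
df = n - 1 = 21
χ² = (n-1)s²/σ₀² = 21×43.38/40 = 22.7745
Critical values: χ²_{0.975,21} = 10.283, χ²_{0.025,21} = 35.479
Rejection region: χ² < 10.283 or χ² > 35.479
Decision: fail to reject H₀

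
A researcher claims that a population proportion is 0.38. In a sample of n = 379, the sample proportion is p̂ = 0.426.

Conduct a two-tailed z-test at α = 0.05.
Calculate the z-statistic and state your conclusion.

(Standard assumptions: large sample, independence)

H₀: p = 0.38, H₁: p ≠ 0.38
Standard error: SE = √(p₀(1-p₀)/n) = √(0.38×0.62/379) = 0.024933
z-statistic: z = (p̂ - p₀)/SE = (0.426 - 0.38)/0.024933 = 1.8449
Critical value: z_0.025 = ±1.960
p-value = 0.0651
Decision: fail to reject H₀ at α = 0.05

Answer: z = 1.8449, fail to reject H₀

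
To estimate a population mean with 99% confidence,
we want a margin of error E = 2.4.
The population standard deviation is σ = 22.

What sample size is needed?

z_0.005 = 2.576
n = (z×σ/E)² = (2.576×22/2.4)²
n = 557.5895
Round up: n = 558

Answer: n = 558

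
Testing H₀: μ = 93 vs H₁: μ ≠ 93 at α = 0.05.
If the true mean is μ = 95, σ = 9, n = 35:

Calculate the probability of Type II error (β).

SE = σ/√n = 9/√35 = 1.5213
Critical values: μ₀ ± z_0.025×SE = 93 ± 1.960×1.5213
Acceptance region: (90.0183, 95.9817)
Under H₁ (μ = 95): z_high = (95.9817 - 95)/1.5213 = 0.6453, z_low = (90.0183 - 95)/1.5213 = -3.2746
β = P(not reject | H₁) = Φ(0.6453) - Φ(-3.2746) ≈ 0.7401

Answer: β ≈ 0.7401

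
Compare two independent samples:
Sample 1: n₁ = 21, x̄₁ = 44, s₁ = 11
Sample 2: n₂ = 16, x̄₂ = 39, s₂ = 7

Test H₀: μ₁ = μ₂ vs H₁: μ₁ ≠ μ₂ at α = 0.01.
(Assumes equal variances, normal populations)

Pooled variance: s²_p = [20×11² + 15×7²]/(35) = 90.1429
s_p = 9.4944
SE = s_p×√(1/n₁ + 1/n₂) = 9.4944×√(1/21 + 1/16) = 3.1506
t = (x̄₁ - x̄₂)/SE = (44 - 39)/3.1506 = 1.5870
df = 35, t-critical = ±2.724
Decision: fail to reject H₀

Answer: t = 1.5870, fail to reject H₀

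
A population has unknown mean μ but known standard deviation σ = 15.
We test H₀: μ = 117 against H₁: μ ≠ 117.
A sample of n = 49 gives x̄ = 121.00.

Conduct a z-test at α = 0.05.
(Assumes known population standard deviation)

Standard error: SE = σ/√n = 15/√49 = 2.1429
z-statistic: z = (x̄ - μ₀)/SE = (121.00 - 117)/2.1429 = 1.8666
Critical value: ±1.960
p-value = 0.0620
Decision: fail to reject H₀

Answer: z = 1.8666, fail to reject H₀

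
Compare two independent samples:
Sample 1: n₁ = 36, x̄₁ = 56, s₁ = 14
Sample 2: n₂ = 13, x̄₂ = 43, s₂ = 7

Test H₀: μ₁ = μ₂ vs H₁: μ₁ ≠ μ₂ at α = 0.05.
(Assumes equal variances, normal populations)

Pooled variance: s²_p = [35×14² + 12×7²]/(47) = 158.4681
s_p = 12.5884
SE = s_p×√(1/n₁ + 1/n₂) = 12.5884×√(1/36 + 1/13) = 4.0733
t = (x̄₁ - x̄₂)/SE = (56 - 43)/4.0733 = 3.1915
df = 47, t-critical = ±2.012
Decision: reject H₀

Answer: t = 3.1915, reject H₀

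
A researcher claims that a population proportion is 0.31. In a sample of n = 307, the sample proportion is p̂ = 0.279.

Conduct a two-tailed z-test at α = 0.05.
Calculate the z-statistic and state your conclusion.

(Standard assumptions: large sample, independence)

H₀: p = 0.31, H₁: p ≠ 0.31
Standard error: SE = √(p₀(1-p₀)/n) = √(0.31×0.69/307) = 0.026396
z-statistic: z = (p̂ - p₀)/SE = (0.279 - 0.31)/0.026396 = -1.1744
Critical value: z_0.025 = ±1.960
p-value = 0.2402
Decision: fail to reject H₀ at α = 0.05

Answer: z = -1.1744, fail to reject H₀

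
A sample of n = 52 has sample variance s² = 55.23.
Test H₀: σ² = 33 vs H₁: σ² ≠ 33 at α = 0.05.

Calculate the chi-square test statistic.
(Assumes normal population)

Answer: χ² = 85.3555, reject H₀

Derivation:
df = n - 1 = 51
χ² = (n-1)s²/σ₀² = 51×55.23/33 = 85.3555
Critical values: χ²_{0.975,51} = 33.162, χ²_{0.025,51} = 72.616
Rejection region: χ² < 33.162 or χ² > 72.616
Decision: reject H₀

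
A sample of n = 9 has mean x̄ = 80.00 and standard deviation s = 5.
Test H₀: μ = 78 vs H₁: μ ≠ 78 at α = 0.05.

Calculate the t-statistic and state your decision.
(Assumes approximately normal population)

df = n - 1 = 8
SE = s/√n = 5/√9 = 1.6667
t = (x̄ - μ₀)/SE = (80.00 - 78)/1.6667 = 1.2000
Critical value: t_{0.025,8} = ±2.306
p-value ≈ 0.2645
Decision: fail to reject H₀

Answer: t = 1.2000, fail to reject H₀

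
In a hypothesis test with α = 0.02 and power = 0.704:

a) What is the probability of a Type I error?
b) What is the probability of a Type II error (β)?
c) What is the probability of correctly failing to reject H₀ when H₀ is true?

a) Type I error probability = α = 0.02
b) Power = P(reject H₀ | H₁ true) = 1 - β = 0.704, so Type II error probability = β = 1 - Power = 0.296
c) P(fail to reject H₀ | H₀ true) = 1 - α = 0.98

Answer: a) 0.02, b) 0.296, c) 0.98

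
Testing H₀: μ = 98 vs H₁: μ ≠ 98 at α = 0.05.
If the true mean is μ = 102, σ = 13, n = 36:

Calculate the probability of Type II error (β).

SE = σ/√n = 13/√36 = 2.1667
Critical values: μ₀ ± z_0.025×SE = 98 ± 1.960×2.1667
Acceptance region: (93.7533, 102.2467)
Under H₁ (μ = 102): z_high = (102.2467 - 102)/2.1667 = 0.1139, z_low = (93.7533 - 102)/2.1667 = -3.8061
β = P(not reject | H₁) = Φ(0.1139) - Φ(-3.8061) ≈ 0.5453

Answer: β ≈ 0.5453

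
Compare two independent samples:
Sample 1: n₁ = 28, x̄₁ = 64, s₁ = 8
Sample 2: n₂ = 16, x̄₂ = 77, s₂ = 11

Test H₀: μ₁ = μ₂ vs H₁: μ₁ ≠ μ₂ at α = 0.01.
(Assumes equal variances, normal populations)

Pooled variance: s²_p = [27×8² + 15×11²]/(42) = 84.3571
s_p = 9.1846
SE = s_p×√(1/n₁ + 1/n₂) = 9.1846×√(1/28 + 1/16) = 2.8784
t = (x̄₁ - x̄₂)/SE = (64 - 77)/2.8784 = -4.5164
df = 42, t-critical = ±2.698
Decision: reject H₀

Answer: t = -4.5164, reject H₀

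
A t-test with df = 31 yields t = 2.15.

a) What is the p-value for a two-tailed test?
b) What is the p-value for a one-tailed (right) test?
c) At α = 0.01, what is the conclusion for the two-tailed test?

Using t-distribution with df = 31:
a) Two-tailed: p = 2×P(T > 2.15) = 0.0395
b) One-tailed: p = P(T > 2.15) = 0.0197
c) 0.0395 ≥ 0.01, fail to reject H₀

Answer: a) 0.0395, b) 0.0197, c) fail to reject H₀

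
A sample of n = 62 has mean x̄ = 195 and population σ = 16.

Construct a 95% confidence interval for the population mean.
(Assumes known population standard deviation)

Confidence level: 95%, α = 0.05
z_0.025 = 1.960
SE = σ/√n = 16/√62 = 2.0320
Margin of error = 1.960 × 2.0320 = 3.9827
CI: x̄ ± margin = 195 ± 3.9827
CI: (191.0173, 198.9827)

Answer: (191.0173, 198.9827)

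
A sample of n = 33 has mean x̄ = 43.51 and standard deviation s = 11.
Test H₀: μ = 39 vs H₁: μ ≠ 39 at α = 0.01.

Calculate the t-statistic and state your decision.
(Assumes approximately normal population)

Answer: t = 2.3552, fail to reject H₀

Derivation:
df = n - 1 = 32
SE = s/√n = 11/√33 = 1.9149
t = (x̄ - μ₀)/SE = (43.51 - 39)/1.9149 = 2.3552
Critical value: t_{0.005,32} = ±2.738
p-value ≈ 0.0248
Decision: fail to reject H₀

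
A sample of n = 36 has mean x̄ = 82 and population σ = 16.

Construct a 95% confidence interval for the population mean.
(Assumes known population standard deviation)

Confidence level: 95%, α = 0.05
z_0.025 = 1.960
SE = σ/√n = 16/√36 = 2.6667
Margin of error = 1.960 × 2.6667 = 5.2267
CI: x̄ ± margin = 82 ± 5.2267
CI: (76.7733, 87.2267)

Answer: (76.7733, 87.2267)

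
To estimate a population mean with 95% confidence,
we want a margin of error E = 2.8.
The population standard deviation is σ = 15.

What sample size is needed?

Answer: n = 111

Derivation:
z_0.025 = 1.960
n = (z×σ/E)² = (1.960×15/2.8)²
n = 110.2500
Round up: n = 111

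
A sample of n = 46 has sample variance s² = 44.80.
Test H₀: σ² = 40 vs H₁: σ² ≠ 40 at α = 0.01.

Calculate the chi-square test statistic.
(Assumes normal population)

df = n - 1 = 45
χ² = (n-1)s²/σ₀² = 45×44.80/40 = 50.4000
Critical values: χ²_{0.995,45} = 24.311, χ²_{0.005,45} = 73.166
Rejection region: χ² < 24.311 or χ² > 73.166
Decision: fail to reject H₀

Answer: χ² = 50.4000, fail to reject H₀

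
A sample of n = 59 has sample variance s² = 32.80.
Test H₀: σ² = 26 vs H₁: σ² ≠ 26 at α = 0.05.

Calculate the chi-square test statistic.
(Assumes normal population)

df = n - 1 = 58
χ² = (n-1)s²/σ₀² = 58×32.80/26 = 73.1692
Critical values: χ²_{0.975,58} = 38.844, χ²_{0.025,58} = 80.936
Rejection region: χ² < 38.844 or χ² > 80.936
Decision: fail to reject H₀

Answer: χ² = 73.1692, fail to reject H₀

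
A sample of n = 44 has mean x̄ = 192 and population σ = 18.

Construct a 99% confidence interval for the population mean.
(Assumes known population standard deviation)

Answer: (185.0098, 198.9902)

Derivation:
Confidence level: 99%, α = 0.01
z_0.005 = 2.576
SE = σ/√n = 18/√44 = 2.7136
Margin of error = 2.576 × 2.7136 = 6.9902
CI: x̄ ± margin = 192 ± 6.9902
CI: (185.0098, 198.9902)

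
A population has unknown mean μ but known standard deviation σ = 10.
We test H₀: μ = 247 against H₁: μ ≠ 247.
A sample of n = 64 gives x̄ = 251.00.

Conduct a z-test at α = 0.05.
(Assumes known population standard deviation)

Standard error: SE = σ/√n = 10/√64 = 1.2500
z-statistic: z = (x̄ - μ₀)/SE = (251.00 - 247)/1.2500 = 3.2000
Critical value: ±1.960
p-value = 0.0014
Decision: reject H₀

Answer: z = 3.2000, reject H₀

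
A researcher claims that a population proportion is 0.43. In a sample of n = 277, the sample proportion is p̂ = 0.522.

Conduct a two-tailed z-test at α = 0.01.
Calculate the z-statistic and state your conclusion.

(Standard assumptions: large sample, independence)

Answer: z = 3.0929, reject H₀

Derivation:
H₀: p = 0.43, H₁: p ≠ 0.43
Standard error: SE = √(p₀(1-p₀)/n) = √(0.43×0.57/277) = 0.029746
z-statistic: z = (p̂ - p₀)/SE = (0.522 - 0.43)/0.029746 = 3.0929
Critical value: z_0.005 = ±2.576
p-value = 0.0020
Decision: reject H₀ at α = 0.01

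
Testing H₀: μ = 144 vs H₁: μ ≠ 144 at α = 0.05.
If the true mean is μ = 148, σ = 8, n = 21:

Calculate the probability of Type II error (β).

SE = σ/√n = 8/√21 = 1.7457
Critical values: μ₀ ± z_0.025×SE = 144 ± 1.960×1.7457
Acceptance region: (140.5784, 147.4216)
Under H₁ (μ = 148): z_high = (147.4216 - 148)/1.7457 = -0.3313, z_low = (140.5784 - 148)/1.7457 = -4.2514
β = P(not reject | H₁) = Φ(-0.3313) - Φ(-4.2514) ≈ 0.3702

Answer: β ≈ 0.3702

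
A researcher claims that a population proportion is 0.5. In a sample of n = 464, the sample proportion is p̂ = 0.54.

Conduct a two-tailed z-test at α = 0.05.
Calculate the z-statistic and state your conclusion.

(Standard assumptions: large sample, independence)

H₀: p = 0.5, H₁: p ≠ 0.5
Standard error: SE = √(p₀(1-p₀)/n) = √(0.5×0.5/464) = 0.023212
z-statistic: z = (p̂ - p₀)/SE = (0.54 - 0.5)/0.023212 = 1.7232
Critical value: z_0.025 = ±1.960
p-value = 0.0849
Decision: fail to reject H₀ at α = 0.05

Answer: z = 1.7232, fail to reject H₀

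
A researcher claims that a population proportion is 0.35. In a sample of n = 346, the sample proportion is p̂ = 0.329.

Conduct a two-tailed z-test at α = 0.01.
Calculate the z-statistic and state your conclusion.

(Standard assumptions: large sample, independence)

Answer: z = -0.8190, fail to reject H₀

Derivation:
H₀: p = 0.35, H₁: p ≠ 0.35
Standard error: SE = √(p₀(1-p₀)/n) = √(0.35×0.65/346) = 0.025642
z-statistic: z = (p̂ - p₀)/SE = (0.329 - 0.35)/0.025642 = -0.8190
Critical value: z_0.005 = ±2.576
p-value = 0.4128
Decision: fail to reject H₀ at α = 0.01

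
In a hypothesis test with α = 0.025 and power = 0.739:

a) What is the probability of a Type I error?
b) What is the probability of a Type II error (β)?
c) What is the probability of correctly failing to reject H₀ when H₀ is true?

Answer: a) 0.025, b) 0.261, c) 0.975

Derivation:
a) Type I error probability = α = 0.025
b) Power = P(reject H₀ | H₁ true) = 1 - β = 0.739, so Type II error probability = β = 1 - Power = 0.261
c) P(fail to reject H₀ | H₀ true) = 1 - α = 0.975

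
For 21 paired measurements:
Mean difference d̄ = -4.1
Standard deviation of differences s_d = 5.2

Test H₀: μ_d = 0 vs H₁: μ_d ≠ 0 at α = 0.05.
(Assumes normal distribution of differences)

df = n - 1 = 20
SE = s_d/√n = 5.2/√21 = 1.1347
t = d̄/SE = -4.1/1.1347 = -3.6133
Critical value: t_{0.025,20} = ±2.086
p-value ≈ 0.0017
Decision: reject H₀

Answer: t = -3.6133, reject H₀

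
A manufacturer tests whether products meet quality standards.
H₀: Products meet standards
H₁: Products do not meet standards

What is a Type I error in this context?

Answer: Rejecting good products that actually meet standards

Derivation:
Type I error: rejecting H₀ when it is actually true (false positive).
Type II error: failing to reject H₀ when H₁ is actually true (false negative).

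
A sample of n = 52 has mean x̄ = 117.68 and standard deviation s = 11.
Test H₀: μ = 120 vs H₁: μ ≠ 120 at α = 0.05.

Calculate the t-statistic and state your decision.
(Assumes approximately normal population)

df = n - 1 = 51
SE = s/√n = 11/√52 = 1.5254
t = (x̄ - μ₀)/SE = (117.68 - 120)/1.5254 = -1.5209
Critical value: t_{0.025,51} = ±2.008
p-value ≈ 0.1345
Decision: fail to reject H₀

Answer: t = -1.5209, fail to reject H₀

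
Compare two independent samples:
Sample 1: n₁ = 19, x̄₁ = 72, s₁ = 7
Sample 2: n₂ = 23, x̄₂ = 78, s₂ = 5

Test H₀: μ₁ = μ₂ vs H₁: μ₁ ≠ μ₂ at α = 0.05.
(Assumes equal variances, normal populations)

Answer: t = -3.2347, reject H₀

Derivation:
Pooled variance: s²_p = [18×7² + 22×5²]/(40) = 35.8000
s_p = 5.9833
SE = s_p×√(1/n₁ + 1/n₂) = 5.9833×√(1/19 + 1/23) = 1.8549
t = (x̄₁ - x̄₂)/SE = (72 - 78)/1.8549 = -3.2347
df = 40, t-critical = ±2.021
Decision: reject H₀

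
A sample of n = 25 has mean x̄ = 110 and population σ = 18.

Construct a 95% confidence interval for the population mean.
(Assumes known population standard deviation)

Answer: (102.9440, 117.0560)

Derivation:
Confidence level: 95%, α = 0.05
z_0.025 = 1.960
SE = σ/√n = 18/√25 = 3.6000
Margin of error = 1.960 × 3.6000 = 7.0560
CI: x̄ ± margin = 110 ± 7.0560
CI: (102.9440, 117.0560)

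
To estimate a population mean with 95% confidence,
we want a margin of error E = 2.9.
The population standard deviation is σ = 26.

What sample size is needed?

z_0.025 = 1.960
n = (z×σ/E)² = (1.960×26/2.9)²
n = 308.7897
Round up: n = 309

Answer: n = 309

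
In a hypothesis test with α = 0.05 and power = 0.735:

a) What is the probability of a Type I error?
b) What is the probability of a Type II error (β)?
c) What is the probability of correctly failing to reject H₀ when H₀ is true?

Answer: a) 0.05, b) 0.265, c) 0.95

Derivation:
a) Type I error probability = α = 0.05
b) Power = P(reject H₀ | H₁ true) = 1 - β = 0.735, so Type II error probability = β = 1 - Power = 0.265
c) P(fail to reject H₀ | H₀ true) = 1 - α = 0.95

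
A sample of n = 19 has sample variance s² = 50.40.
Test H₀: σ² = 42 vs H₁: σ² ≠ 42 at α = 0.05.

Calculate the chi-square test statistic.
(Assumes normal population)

Answer: χ² = 21.6000, fail to reject H₀

Derivation:
df = n - 1 = 18
χ² = (n-1)s²/σ₀² = 18×50.40/42 = 21.6000
Critical values: χ²_{0.975,18} = 8.231, χ²_{0.025,18} = 31.526
Rejection region: χ² < 8.231 or χ² > 31.526
Decision: fail to reject H₀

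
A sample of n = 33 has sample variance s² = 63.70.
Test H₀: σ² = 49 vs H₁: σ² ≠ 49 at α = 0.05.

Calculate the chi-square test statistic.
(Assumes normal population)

Answer: χ² = 41.6000, fail to reject H₀

Derivation:
df = n - 1 = 32
χ² = (n-1)s²/σ₀² = 32×63.70/49 = 41.6000
Critical values: χ²_{0.975,32} = 18.291, χ²_{0.025,32} = 49.480
Rejection region: χ² < 18.291 or χ² > 49.480
Decision: fail to reject H₀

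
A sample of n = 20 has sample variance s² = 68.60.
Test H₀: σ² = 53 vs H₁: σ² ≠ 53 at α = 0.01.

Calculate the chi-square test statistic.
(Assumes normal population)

df = n - 1 = 19
χ² = (n-1)s²/σ₀² = 19×68.60/53 = 24.5925
Critical values: χ²_{0.995,19} = 6.844, χ²_{0.005,19} = 38.582
Rejection region: χ² < 6.844 or χ² > 38.582
Decision: fail to reject H₀

Answer: χ² = 24.5925, fail to reject H₀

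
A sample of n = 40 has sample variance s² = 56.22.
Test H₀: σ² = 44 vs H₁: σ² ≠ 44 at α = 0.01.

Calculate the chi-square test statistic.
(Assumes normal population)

Answer: χ² = 49.8314, fail to reject H₀

Derivation:
df = n - 1 = 39
χ² = (n-1)s²/σ₀² = 39×56.22/44 = 49.8314
Critical values: χ²_{0.995,39} = 19.996, χ²_{0.005,39} = 65.476
Rejection region: χ² < 19.996 or χ² > 65.476
Decision: fail to reject H₀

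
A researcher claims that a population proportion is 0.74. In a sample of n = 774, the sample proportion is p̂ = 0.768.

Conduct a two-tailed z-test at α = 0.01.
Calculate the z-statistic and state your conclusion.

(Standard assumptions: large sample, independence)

Answer: z = 1.7760, fail to reject H₀

Derivation:
H₀: p = 0.74, H₁: p ≠ 0.74
Standard error: SE = √(p₀(1-p₀)/n) = √(0.74×0.26/774) = 0.015766
z-statistic: z = (p̂ - p₀)/SE = (0.768 - 0.74)/0.015766 = 1.7760
Critical value: z_0.005 = ±2.576
p-value = 0.0757
Decision: fail to reject H₀ at α = 0.01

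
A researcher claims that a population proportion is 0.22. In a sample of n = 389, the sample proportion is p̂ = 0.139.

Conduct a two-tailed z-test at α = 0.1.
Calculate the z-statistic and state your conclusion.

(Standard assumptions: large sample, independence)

H₀: p = 0.22, H₁: p ≠ 0.22
Standard error: SE = √(p₀(1-p₀)/n) = √(0.22×0.78/389) = 0.021003
z-statistic: z = (p̂ - p₀)/SE = (0.139 - 0.22)/0.021003 = -3.8566
Critical value: z_0.05 = ±1.645
p-value = 0.0001
Decision: reject H₀ at α = 0.1

Answer: z = -3.8566, reject H₀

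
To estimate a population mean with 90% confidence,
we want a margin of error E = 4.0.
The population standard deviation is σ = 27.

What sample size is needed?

z_0.05 = 1.645
n = (z×σ/E)² = (1.645×27/4.0)²
n = 123.2933
Round up: n = 124

Answer: n = 124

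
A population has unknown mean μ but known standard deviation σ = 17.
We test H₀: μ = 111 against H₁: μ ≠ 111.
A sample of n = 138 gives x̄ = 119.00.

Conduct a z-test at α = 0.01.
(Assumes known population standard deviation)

Standard error: SE = σ/√n = 17/√138 = 1.4471
z-statistic: z = (x̄ - μ₀)/SE = (119.00 - 111)/1.4471 = 5.5283
Critical value: ±2.576
p-value < 0.0001
Decision: reject H₀

Answer: z = 5.5283, reject H₀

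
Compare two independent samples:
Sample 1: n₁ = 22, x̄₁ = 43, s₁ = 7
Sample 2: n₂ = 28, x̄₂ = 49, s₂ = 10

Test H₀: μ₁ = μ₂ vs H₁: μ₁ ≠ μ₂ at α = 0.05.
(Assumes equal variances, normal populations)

Pooled variance: s²_p = [21×7² + 27×10²]/(48) = 77.6875
s_p = 8.8141
SE = s_p×√(1/n₁ + 1/n₂) = 8.8141×√(1/22 + 1/28) = 2.5111
t = (x̄₁ - x̄₂)/SE = (43 - 49)/2.5111 = -2.3894
df = 48, t-critical = ±2.011
Decision: reject H₀

Answer: t = -2.3894, reject H₀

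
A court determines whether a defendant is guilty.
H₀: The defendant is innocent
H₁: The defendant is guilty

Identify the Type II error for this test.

Answer: Acquitting a guilty person

Derivation:
Type I error (α): Rejecting H₀ when H₀ is true
Type II error (β): Failing to reject H₀ when H₁ is true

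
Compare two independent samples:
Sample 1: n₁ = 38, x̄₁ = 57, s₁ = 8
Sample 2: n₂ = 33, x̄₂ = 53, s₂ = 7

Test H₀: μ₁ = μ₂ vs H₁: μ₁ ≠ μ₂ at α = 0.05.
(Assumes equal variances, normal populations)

Answer: t = 2.2258, reject H₀

Derivation:
Pooled variance: s²_p = [37×8² + 32×7²]/(69) = 57.0435
s_p = 7.5527
SE = s_p×√(1/n₁ + 1/n₂) = 7.5527×√(1/38 + 1/33) = 1.7971
t = (x̄₁ - x̄₂)/SE = (57 - 53)/1.7971 = 2.2258
df = 69, t-critical = ±1.995
Decision: reject H₀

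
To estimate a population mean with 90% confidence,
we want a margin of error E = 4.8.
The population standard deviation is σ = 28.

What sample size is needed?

Answer: n = 93

Derivation:
z_0.05 = 1.645
n = (z×σ/E)² = (1.645×28/4.8)²
n = 92.0800
Round up: n = 93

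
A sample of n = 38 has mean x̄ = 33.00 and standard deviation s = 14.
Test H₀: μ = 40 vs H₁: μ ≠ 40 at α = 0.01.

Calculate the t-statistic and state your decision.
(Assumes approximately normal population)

Answer: t = -3.0822, reject H₀

Derivation:
df = n - 1 = 37
SE = s/√n = 14/√38 = 2.2711
t = (x̄ - μ₀)/SE = (33.00 - 40)/2.2711 = -3.0822
Critical value: t_{0.005,37} = ±2.715
p-value ≈ 0.0039
Decision: reject H₀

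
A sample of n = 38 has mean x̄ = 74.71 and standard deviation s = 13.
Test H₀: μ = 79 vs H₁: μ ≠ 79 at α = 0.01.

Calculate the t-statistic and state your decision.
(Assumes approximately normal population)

Answer: t = -2.0342, fail to reject H₀

Derivation:
df = n - 1 = 37
SE = s/√n = 13/√38 = 2.1089
t = (x̄ - μ₀)/SE = (74.71 - 79)/2.1089 = -2.0342
Critical value: t_{0.005,37} = ±2.715
p-value ≈ 0.0491
Decision: fail to reject H₀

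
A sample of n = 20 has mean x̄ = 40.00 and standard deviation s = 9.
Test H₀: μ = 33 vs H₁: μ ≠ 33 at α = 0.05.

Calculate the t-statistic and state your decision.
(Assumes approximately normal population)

df = n - 1 = 19
SE = s/√n = 9/√20 = 2.0125
t = (x̄ - μ₀)/SE = (40.00 - 33)/2.0125 = 3.4783
Critical value: t_{0.025,19} = ±2.093
p-value ≈ 0.0025
Decision: reject H₀

Answer: t = 3.4783, reject H₀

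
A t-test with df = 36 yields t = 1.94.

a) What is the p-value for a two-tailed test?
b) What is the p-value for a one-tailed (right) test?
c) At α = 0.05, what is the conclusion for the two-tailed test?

Using t-distribution with df = 36:
a) Two-tailed: p = 2×P(T > 1.94) = 0.0602
b) One-tailed: p = P(T > 1.94) = 0.0301
c) 0.0602 ≥ 0.05, fail to reject H₀

Answer: a) 0.0602, b) 0.0301, c) fail to reject H₀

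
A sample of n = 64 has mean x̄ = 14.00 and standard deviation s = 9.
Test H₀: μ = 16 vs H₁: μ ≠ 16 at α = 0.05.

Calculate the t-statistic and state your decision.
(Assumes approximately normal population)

df = n - 1 = 63
SE = s/√n = 9/√64 = 1.1250
t = (x̄ - μ₀)/SE = (14.00 - 16)/1.1250 = -1.7778
Critical value: t_{0.025,63} = ±1.998
p-value ≈ 0.0803
Decision: fail to reject H₀

Answer: t = -1.7778, fail to reject H₀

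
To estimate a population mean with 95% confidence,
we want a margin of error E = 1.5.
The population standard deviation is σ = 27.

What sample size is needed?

Answer: n = 1245

Derivation:
z_0.025 = 1.960
n = (z×σ/E)² = (1.960×27/1.5)²
n = 1244.6784
Round up: n = 1245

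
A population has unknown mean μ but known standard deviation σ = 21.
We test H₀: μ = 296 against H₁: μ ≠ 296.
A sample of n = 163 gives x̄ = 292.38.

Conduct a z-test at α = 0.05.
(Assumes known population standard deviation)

Standard error: SE = σ/√n = 21/√163 = 1.6448
z-statistic: z = (x̄ - μ₀)/SE = (292.38 - 296)/1.6448 = -2.2009
Critical value: ±1.960
p-value = 0.0277
Decision: reject H₀

Answer: z = -2.2009, reject H₀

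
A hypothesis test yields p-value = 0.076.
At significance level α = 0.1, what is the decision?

Compare p-value to α:
0.076 < 0.1
Decision: reject H₀

Answer: reject H₀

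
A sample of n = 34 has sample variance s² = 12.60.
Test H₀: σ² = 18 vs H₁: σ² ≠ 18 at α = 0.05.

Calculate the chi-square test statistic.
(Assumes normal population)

Answer: χ² = 23.1000, fail to reject H₀

Derivation:
df = n - 1 = 33
χ² = (n-1)s²/σ₀² = 33×12.60/18 = 23.1000
Critical values: χ²_{0.975,33} = 19.047, χ²_{0.025,33} = 50.725
Rejection region: χ² < 19.047 or χ² > 50.725
Decision: fail to reject H₀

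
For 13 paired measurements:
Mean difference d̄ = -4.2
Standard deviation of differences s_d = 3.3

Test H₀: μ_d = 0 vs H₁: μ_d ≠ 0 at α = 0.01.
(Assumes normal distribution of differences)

Answer: t = -4.5887, reject H₀

Derivation:
df = n - 1 = 12
SE = s_d/√n = 3.3/√13 = 0.9153
t = d̄/SE = -4.2/0.9153 = -4.5887
Critical value: t_{0.005,12} = ±3.055
p-value ≈ 0.0006
Decision: reject H₀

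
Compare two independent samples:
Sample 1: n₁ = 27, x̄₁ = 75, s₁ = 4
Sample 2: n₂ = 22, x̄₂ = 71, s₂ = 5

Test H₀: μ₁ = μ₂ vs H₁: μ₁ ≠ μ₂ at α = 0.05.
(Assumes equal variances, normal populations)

Pooled variance: s²_p = [26×4² + 21×5²]/(47) = 20.0213
s_p = 4.4745
SE = s_p×√(1/n₁ + 1/n₂) = 4.4745×√(1/27 + 1/22) = 1.2851
t = (x̄₁ - x̄₂)/SE = (75 - 71)/1.2851 = 3.1126
df = 47, t-critical = ±2.012
Decision: reject H₀

Answer: t = 3.1126, reject H₀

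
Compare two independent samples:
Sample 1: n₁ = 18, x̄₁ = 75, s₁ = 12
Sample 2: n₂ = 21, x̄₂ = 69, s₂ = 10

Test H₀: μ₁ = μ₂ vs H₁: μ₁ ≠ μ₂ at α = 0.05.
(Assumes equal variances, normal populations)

Answer: t = 1.7037, fail to reject H₀

Derivation:
Pooled variance: s²_p = [17×12² + 20×10²]/(37) = 120.2162
s_p = 10.9643
SE = s_p×√(1/n₁ + 1/n₂) = 10.9643×√(1/18 + 1/21) = 3.5218
t = (x̄₁ - x̄₂)/SE = (75 - 69)/3.5218 = 1.7037
df = 37, t-critical = ±2.026
Decision: fail to reject H₀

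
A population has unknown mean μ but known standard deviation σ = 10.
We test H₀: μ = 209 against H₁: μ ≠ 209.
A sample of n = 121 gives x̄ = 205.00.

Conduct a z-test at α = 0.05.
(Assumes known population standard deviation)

Answer: z = -4.4000, reject H₀

Derivation:
Standard error: SE = σ/√n = 10/√121 = 0.9091
z-statistic: z = (x̄ - μ₀)/SE = (205.00 - 209)/0.9091 = -4.4000
Critical value: ±1.960
p-value < 0.0001
Decision: reject H₀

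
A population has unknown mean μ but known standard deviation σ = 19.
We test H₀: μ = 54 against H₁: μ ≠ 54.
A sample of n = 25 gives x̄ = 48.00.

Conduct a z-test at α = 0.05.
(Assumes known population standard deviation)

Standard error: SE = σ/√n = 19/√25 = 3.8000
z-statistic: z = (x̄ - μ₀)/SE = (48.00 - 54)/3.8000 = -1.5789
Critical value: ±1.960
p-value = 0.1144
Decision: fail to reject H₀

Answer: z = -1.5789, fail to reject H₀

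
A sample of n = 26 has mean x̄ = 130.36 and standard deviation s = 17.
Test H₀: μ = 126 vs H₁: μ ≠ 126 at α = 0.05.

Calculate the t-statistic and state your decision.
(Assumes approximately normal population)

Answer: t = 1.3077, fail to reject H₀

Derivation:
df = n - 1 = 25
SE = s/√n = 17/√26 = 3.3340
t = (x̄ - μ₀)/SE = (130.36 - 126)/3.3340 = 1.3077
Critical value: t_{0.025,25} = ±2.060
p-value ≈ 0.2029
Decision: fail to reject H₀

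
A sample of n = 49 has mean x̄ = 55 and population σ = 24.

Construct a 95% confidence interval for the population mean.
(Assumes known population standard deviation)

Confidence level: 95%, α = 0.05
z_0.025 = 1.960
SE = σ/√n = 24/√49 = 3.4286
Margin of error = 1.960 × 3.4286 = 6.7201
CI: x̄ ± margin = 55 ± 6.7201
CI: (48.2799, 61.7201)

Answer: (48.2799, 61.7201)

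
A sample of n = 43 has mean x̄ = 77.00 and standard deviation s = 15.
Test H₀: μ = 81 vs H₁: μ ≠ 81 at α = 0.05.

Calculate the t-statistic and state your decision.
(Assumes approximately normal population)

df = n - 1 = 42
SE = s/√n = 15/√43 = 2.2875
t = (x̄ - μ₀)/SE = (77.00 - 81)/2.2875 = -1.7486
Critical value: t_{0.025,42} = ±2.018
p-value ≈ 0.0877
Decision: fail to reject H₀

Answer: t = -1.7486, fail to reject H₀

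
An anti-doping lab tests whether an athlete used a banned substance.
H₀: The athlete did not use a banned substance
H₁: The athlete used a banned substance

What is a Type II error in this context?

Answer: Failing to detect doping in an athlete who used a banned substance

Derivation:
Type I error: rejecting H₀ when it is actually true (false positive).
Type II error: failing to reject H₀ when H₁ is actually true (false negative).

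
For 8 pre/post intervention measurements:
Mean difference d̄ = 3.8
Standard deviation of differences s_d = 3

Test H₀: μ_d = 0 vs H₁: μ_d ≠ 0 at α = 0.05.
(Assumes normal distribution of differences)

Answer: t = 3.5825, reject H₀

Derivation:
df = n - 1 = 7
SE = s_d/√n = 3/√8 = 1.0607
t = d̄/SE = 3.8/1.0607 = 3.5825
Critical value: t_{0.025,7} = ±2.365
p-value ≈ 0.0089
Decision: reject H₀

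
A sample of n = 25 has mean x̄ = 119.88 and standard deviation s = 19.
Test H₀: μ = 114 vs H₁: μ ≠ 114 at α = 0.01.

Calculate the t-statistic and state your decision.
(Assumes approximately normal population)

df = n - 1 = 24
SE = s/√n = 19/√25 = 3.8000
t = (x̄ - μ₀)/SE = (119.88 - 114)/3.8000 = 1.5474
Critical value: t_{0.005,24} = ±2.797
p-value ≈ 0.1349
Decision: fail to reject H₀

Answer: t = 1.5474, fail to reject H₀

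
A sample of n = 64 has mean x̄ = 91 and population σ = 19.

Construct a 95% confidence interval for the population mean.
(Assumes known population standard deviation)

Answer: (86.3450, 95.6550)

Derivation:
Confidence level: 95%, α = 0.05
z_0.025 = 1.960
SE = σ/√n = 19/√64 = 2.3750
Margin of error = 1.960 × 2.3750 = 4.6550
CI: x̄ ± margin = 91 ± 4.6550
CI: (86.3450, 95.6550)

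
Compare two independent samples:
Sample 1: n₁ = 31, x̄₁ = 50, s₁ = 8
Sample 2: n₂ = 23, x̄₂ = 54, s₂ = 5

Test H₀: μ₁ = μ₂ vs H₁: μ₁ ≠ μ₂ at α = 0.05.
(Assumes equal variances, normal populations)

Pooled variance: s²_p = [30×8² + 22×5²]/(52) = 47.5000
s_p = 6.8920
SE = s_p×√(1/n₁ + 1/n₂) = 6.8920×√(1/31 + 1/23) = 1.8967
t = (x̄₁ - x̄₂)/SE = (50 - 54)/1.8967 = -2.1089
df = 52, t-critical = ±2.007
Decision: reject H₀

Answer: t = -2.1089, reject H₀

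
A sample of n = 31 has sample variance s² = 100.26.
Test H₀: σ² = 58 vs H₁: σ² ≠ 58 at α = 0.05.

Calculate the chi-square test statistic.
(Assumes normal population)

df = n - 1 = 30
χ² = (n-1)s²/σ₀² = 30×100.26/58 = 51.8586
Critical values: χ²_{0.975,30} = 16.791, χ²_{0.025,30} = 46.979
Rejection region: χ² < 16.791 or χ² > 46.979
Decision: reject H₀

Answer: χ² = 51.8586, reject H₀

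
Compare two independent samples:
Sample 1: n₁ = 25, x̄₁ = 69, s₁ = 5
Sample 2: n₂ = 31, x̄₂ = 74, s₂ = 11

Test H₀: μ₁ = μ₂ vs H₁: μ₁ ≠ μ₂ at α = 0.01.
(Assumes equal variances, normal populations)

Answer: t = -2.1016, fail to reject H₀

Derivation:
Pooled variance: s²_p = [24×5² + 30×11²]/(54) = 78.3333
s_p = 8.8506
SE = s_p×√(1/n₁ + 1/n₂) = 8.8506×√(1/25 + 1/31) = 2.3791
t = (x̄₁ - x̄₂)/SE = (69 - 74)/2.3791 = -2.1016
df = 54, t-critical = ±2.670
Decision: fail to reject H₀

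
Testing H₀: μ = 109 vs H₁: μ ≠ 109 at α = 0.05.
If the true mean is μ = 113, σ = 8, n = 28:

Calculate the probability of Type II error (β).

SE = σ/√n = 8/√28 = 1.5119
Critical values: μ₀ ± z_0.025×SE = 109 ± 1.960×1.5119
Acceptance region: (106.0367, 111.9633)
Under H₁ (μ = 113): z_high = (111.9633 - 113)/1.5119 = -0.6857, z_low = (106.0367 - 113)/1.5119 = -4.6057
β = P(not reject | H₁) = Φ(-0.6857) - Φ(-4.6057) ≈ 0.2464

Answer: β ≈ 0.2464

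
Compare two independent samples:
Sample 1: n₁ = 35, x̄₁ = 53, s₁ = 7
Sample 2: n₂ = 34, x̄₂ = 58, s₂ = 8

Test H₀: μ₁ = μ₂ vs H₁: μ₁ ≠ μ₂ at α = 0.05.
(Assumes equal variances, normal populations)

Answer: t = -2.7652, reject H₀

Derivation:
Pooled variance: s²_p = [34×7² + 33×8²]/(67) = 56.3881
s_p = 7.5092
SE = s_p×√(1/n₁ + 1/n₂) = 7.5092×√(1/35 + 1/34) = 1.8082
t = (x̄₁ - x̄₂)/SE = (53 - 58)/1.8082 = -2.7652
df = 67, t-critical = ±1.996
Decision: reject H₀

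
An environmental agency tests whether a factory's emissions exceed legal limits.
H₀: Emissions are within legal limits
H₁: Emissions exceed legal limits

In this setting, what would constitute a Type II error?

Type I error (α): Rejecting H₀ when H₀ is true
Type II error (β): Failing to reject H₀ when H₁ is true

Answer: Failing to cite a factory whose emissions actually exceed the limit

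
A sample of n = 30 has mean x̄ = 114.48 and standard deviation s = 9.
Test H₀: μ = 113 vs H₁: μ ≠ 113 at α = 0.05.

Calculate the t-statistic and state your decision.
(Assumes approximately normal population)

Answer: t = 0.9007, fail to reject H₀

Derivation:
df = n - 1 = 29
SE = s/√n = 9/√30 = 1.6432
t = (x̄ - μ₀)/SE = (114.48 - 113)/1.6432 = 0.9007
Critical value: t_{0.025,29} = ±2.045
p-value ≈ 0.3752
Decision: fail to reject H₀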